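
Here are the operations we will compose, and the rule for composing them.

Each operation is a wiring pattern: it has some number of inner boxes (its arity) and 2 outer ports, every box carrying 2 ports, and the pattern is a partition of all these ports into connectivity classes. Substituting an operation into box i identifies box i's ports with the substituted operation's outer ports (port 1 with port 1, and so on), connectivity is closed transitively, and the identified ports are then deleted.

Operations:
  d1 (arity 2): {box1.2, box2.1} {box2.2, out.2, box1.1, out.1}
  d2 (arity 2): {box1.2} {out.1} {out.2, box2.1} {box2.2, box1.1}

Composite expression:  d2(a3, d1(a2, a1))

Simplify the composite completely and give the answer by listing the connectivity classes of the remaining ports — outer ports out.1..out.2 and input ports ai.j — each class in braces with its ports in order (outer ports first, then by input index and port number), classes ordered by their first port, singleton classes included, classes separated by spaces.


{out.1} {out.2, a1.2, a2.1, a3.1} {a1.1, a2.2} {a3.2}

Connectivity passes through glued d2-boundaries; trace each wire chain.
stage d1: inputs (a2, a1), connectivity {out.1, out.2, a1.2, a2.1} {a1.1, a2.2}, out.j its boundary
stage d2: inputs (a3, a2, a1), connectivity {out.1} {out.2, a1.2, a2.1, a3.1} {a1.1, a2.2} {a3.2}, out.j its boundary


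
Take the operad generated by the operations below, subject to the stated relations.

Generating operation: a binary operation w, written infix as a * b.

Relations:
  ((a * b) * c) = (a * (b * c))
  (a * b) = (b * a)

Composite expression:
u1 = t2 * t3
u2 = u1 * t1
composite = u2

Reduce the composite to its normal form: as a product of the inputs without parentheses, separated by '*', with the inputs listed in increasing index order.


t1 * t2 * t3


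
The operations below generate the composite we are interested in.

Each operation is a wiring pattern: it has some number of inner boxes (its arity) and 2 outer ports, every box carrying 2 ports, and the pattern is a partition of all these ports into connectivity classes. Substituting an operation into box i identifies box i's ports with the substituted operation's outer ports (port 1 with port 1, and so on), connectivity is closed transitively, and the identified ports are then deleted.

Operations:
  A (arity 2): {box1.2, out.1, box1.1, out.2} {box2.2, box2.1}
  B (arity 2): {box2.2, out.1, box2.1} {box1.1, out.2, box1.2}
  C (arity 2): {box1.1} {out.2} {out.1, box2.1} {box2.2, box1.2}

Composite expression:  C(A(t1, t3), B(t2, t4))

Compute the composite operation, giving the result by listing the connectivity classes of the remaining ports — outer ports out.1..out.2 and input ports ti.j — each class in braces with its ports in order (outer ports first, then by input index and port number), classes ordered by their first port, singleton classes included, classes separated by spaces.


{out.1, t4.1, t4.2} {out.2} {t1.1, t1.2, t2.1, t2.2} {t3.1, t3.2}

Treat the ports identified at C as solder joints: merge, then drop.
the subtree at A composes to {out.1, out.2, t1.1, t1.2} {t3.1, t3.2} on (t1, t3); out.j = own outer ports
the subtree at B composes to {out.1, t4.1, t4.2} {out.2, t2.1, t2.2} on (t2, t4); out.j = own outer ports
the subtree at C composes to {out.1, t4.1, t4.2} {out.2} {t1.1, t1.2, t2.1, t2.2} {t3.1, t3.2} on (t1, t3, t2, t4); out.j = own outer ports


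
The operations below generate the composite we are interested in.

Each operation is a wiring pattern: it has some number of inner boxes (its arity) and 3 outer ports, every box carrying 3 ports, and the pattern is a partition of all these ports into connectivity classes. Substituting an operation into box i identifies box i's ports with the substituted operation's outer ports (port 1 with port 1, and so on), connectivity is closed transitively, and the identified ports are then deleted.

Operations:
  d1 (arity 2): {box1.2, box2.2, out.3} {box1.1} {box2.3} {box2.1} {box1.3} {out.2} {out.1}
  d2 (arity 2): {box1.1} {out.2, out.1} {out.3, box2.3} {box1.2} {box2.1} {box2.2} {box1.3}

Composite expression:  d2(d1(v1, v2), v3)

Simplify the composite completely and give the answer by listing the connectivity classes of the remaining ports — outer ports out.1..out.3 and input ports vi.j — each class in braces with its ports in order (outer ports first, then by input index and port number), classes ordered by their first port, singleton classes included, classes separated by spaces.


{out.1, out.2} {out.3, v3.3} {v1.1} {v1.2, v2.2} {v1.3} {v2.1} {v2.3} {v3.1} {v3.2}


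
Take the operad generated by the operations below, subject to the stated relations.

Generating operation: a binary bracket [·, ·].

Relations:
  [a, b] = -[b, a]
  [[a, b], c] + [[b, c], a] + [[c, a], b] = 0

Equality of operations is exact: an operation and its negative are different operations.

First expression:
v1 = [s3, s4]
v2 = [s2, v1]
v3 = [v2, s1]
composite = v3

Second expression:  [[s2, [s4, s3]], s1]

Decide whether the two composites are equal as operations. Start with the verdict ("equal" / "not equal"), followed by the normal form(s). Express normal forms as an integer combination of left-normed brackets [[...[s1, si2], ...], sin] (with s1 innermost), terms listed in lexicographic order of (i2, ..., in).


not equal; the first gives -[[[s1, s2], s3], s4] + [[[s1, s2], s4], s3] + [[[s1, s3], s4], s2] - [[[s1, s4], s3], s2] and the second [[[s1, s2], s3], s4] - [[[s1, s2], s4], s3] - [[[s1, s3], s4], s2] + [[[s1, s4], s3], s2]

The first composite normalizes to -[[[s1, s2], s3], s4] + [[[s1, s2], s4], s3] + [[[s1, s3], s4], s2] - [[[s1, s4], s3], s2]
The second composite normalizes to [[[s1, s2], s3], s4] - [[[s1, s2], s4], s3] - [[[s1, s3], s4], s2] + [[[s1, s4], s3], s2]
Distinct normal forms: not equal.


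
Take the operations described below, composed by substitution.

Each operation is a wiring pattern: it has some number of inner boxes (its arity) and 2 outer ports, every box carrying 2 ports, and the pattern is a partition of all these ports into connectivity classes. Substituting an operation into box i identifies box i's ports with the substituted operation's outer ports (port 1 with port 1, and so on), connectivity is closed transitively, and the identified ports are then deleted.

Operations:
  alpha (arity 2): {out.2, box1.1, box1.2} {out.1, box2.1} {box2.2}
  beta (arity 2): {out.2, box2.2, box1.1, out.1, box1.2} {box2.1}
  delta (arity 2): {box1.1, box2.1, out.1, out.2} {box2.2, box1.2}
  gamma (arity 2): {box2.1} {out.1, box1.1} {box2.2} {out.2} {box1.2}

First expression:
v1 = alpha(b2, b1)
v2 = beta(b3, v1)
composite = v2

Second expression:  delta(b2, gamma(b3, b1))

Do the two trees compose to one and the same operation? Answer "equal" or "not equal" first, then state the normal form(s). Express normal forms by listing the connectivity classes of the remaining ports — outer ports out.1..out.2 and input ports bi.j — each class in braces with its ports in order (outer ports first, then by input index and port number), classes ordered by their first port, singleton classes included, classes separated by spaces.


not equal: they reduce to {out.1, out.2, b2.1, b2.2, b3.1, b3.2} {b1.1} {b1.2} and {out.1, out.2, b2.1, b3.1} {b1.1} {b1.2} {b2.2} {b3.2}


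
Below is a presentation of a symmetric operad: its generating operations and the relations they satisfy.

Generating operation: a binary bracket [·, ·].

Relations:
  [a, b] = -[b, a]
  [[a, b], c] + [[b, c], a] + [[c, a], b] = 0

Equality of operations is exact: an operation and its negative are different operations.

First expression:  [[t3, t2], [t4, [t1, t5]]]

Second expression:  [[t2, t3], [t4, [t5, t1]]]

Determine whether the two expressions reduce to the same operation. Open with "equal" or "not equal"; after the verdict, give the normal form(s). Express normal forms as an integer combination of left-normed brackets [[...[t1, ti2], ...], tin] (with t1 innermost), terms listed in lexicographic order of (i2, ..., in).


equal; the common form is -[[[[t1, t5], t4], t2], t3] + [[[[t1, t5], t4], t3], t2]

In normal form, the first expression is -[[[[t1, t5], t4], t2], t3] + [[[[t1, t5], t4], t3], t2]
In normal form, the second expression is -[[[[t1, t5], t4], t2], t3] + [[[[t1, t5], t4], t3], t2]
Both agree, so they are equal.


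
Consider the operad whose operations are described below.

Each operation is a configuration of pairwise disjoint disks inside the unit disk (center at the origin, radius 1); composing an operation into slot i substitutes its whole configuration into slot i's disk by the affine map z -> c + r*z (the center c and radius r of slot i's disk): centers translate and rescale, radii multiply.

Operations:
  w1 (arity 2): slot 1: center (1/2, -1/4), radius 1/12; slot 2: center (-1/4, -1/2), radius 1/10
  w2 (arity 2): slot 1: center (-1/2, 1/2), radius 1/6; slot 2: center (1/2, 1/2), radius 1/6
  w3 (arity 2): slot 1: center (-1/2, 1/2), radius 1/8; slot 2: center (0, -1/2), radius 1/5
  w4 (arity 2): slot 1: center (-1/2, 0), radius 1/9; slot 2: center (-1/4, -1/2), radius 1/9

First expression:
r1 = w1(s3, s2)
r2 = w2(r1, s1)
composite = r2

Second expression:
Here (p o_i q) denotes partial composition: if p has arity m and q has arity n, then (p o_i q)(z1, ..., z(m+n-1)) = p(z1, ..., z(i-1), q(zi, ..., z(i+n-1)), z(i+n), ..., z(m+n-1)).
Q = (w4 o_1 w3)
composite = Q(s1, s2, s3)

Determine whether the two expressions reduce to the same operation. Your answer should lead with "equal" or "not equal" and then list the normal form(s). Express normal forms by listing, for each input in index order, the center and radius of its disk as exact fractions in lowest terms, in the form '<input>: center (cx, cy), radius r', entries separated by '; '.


not equal — first s1: center (1/2, 1/2), radius 1/6; s2: center (-13/24, 5/12), radius 1/60; s3: center (-5/12, 11/24), radius 1/72, second s1: center (-5/9, 1/18), radius 1/72; s2: center (-1/2, -1/18), radius 1/45; s3: center (-1/4, -1/2), radius 1/9


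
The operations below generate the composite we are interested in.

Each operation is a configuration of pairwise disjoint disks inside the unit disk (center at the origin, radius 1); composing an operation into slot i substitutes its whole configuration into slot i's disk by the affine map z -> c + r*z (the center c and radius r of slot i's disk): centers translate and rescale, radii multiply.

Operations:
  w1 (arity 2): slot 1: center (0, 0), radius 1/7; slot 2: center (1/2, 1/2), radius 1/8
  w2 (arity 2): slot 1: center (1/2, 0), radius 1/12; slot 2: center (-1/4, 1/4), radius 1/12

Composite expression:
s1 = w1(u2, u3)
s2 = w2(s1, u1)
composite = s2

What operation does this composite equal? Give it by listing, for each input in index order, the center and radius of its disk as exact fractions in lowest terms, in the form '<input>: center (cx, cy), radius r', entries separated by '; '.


Below w2, radii multiply path by path; the u-disk centers shift.
for u2, the 2-step affine chain lands on center (1/2, 0), radius 1/84
for u3, the 2-step affine chain lands on center (13/24, 1/24), radius 1/96
for u1, the 1-step affine chain lands on center (-1/4, 1/4), radius 1/12

u1: center (-1/4, 1/4), radius 1/12; u2: center (1/2, 0), radius 1/84; u3: center (13/24, 1/24), radius 1/96


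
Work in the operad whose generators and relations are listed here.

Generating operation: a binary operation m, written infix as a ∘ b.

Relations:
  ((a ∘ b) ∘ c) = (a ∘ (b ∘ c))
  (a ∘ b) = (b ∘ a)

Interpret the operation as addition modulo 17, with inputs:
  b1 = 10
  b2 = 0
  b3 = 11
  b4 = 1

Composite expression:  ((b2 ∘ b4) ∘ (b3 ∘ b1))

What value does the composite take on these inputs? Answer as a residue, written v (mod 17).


5 (mod 17)


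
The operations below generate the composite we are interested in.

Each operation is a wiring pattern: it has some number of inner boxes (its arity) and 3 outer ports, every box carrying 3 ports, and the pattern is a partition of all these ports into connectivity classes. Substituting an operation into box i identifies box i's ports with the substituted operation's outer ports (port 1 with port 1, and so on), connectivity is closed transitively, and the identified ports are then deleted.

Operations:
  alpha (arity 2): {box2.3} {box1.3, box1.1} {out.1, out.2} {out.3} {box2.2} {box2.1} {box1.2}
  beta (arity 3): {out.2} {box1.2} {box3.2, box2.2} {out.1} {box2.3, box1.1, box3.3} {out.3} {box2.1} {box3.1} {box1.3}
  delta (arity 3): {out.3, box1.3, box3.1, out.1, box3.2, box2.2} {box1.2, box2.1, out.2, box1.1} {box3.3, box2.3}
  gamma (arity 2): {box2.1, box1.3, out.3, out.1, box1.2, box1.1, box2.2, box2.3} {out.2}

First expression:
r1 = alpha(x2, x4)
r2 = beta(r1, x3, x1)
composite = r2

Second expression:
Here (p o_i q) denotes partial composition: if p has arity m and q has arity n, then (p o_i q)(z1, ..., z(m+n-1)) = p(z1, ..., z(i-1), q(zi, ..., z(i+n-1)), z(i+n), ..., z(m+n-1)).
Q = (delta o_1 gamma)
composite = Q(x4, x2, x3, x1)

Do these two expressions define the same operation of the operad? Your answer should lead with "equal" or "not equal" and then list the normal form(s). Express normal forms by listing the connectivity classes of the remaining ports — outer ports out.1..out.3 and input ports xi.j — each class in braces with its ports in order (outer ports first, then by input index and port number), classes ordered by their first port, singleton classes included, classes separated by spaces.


not equal; the first gives {out.1} {out.2} {out.3} {x1.1} {x1.2, x3.2} {x1.3, x3.3} {x2.1, x2.3} {x2.2} {x3.1} {x4.1} {x4.2} {x4.3} and the second {out.1, out.2, out.3, x1.1, x1.2, x2.1, x2.2, x2.3, x3.1, x3.2, x4.1, x4.2, x4.3} {x1.3, x3.3}

The first composite normalizes to {out.1} {out.2} {out.3} {x1.1} {x1.2, x3.2} {x1.3, x3.3} {x2.1, x2.3} {x2.2} {x3.1} {x4.1} {x4.2} {x4.3}
The second composite normalizes to {out.1, out.2, out.3, x1.1, x1.2, x2.1, x2.2, x2.3, x3.1, x3.2, x4.1, x4.2, x4.3} {x1.3, x3.3}
The forms do not match — not equal.


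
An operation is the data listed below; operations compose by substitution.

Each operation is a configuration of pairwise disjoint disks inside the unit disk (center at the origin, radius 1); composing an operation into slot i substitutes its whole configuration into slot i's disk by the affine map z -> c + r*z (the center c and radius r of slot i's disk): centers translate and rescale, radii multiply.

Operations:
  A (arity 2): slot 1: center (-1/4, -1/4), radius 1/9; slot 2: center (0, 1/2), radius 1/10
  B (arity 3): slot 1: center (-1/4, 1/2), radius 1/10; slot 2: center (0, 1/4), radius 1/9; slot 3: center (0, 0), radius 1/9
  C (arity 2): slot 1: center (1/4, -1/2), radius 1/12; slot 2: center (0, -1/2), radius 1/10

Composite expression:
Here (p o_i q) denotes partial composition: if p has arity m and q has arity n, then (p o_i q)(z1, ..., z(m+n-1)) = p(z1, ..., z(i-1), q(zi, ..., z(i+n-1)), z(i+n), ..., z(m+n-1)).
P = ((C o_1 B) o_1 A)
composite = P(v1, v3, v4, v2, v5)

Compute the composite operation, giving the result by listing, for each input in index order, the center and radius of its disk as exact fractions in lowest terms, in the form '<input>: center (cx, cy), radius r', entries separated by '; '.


v1: center (109/480, -221/480), radius 1/1080; v2: center (1/4, -1/2), radius 1/108; v3: center (11/48, -109/240), radius 1/1200; v4: center (1/4, -23/48), radius 1/108; v5: center (0, -1/2), radius 1/10

Affine substitution under C: radii multiply and v-centers shift.
input v1: applying the 3 nested substitutions gives center (109/480, -221/480), radius 1/1080
input v3: applying the 3 nested substitutions gives center (11/48, -109/240), radius 1/1200
input v4: applying the 2 nested substitutions gives center (1/4, -23/48), radius 1/108
input v2: applying the 2 nested substitutions gives center (1/4, -1/2), radius 1/108
input v5: applying the 1 nested substitution gives center (0, -1/2), radius 1/10


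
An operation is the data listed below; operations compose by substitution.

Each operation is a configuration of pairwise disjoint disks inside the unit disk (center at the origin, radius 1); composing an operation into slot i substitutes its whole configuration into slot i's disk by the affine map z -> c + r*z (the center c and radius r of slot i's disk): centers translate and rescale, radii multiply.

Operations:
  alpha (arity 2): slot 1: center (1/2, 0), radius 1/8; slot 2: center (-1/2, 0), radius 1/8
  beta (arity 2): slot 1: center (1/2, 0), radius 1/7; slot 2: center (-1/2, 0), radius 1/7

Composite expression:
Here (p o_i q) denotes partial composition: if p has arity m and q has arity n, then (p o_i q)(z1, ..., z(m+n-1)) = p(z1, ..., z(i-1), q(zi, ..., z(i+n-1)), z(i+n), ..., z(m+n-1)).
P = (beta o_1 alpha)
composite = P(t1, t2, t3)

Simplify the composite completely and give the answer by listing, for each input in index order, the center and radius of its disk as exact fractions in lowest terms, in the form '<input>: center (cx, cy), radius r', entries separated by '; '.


t1: center (4/7, 0), radius 1/56; t2: center (3/7, 0), radius 1/56; t3: center (-1/2, 0), radius 1/7


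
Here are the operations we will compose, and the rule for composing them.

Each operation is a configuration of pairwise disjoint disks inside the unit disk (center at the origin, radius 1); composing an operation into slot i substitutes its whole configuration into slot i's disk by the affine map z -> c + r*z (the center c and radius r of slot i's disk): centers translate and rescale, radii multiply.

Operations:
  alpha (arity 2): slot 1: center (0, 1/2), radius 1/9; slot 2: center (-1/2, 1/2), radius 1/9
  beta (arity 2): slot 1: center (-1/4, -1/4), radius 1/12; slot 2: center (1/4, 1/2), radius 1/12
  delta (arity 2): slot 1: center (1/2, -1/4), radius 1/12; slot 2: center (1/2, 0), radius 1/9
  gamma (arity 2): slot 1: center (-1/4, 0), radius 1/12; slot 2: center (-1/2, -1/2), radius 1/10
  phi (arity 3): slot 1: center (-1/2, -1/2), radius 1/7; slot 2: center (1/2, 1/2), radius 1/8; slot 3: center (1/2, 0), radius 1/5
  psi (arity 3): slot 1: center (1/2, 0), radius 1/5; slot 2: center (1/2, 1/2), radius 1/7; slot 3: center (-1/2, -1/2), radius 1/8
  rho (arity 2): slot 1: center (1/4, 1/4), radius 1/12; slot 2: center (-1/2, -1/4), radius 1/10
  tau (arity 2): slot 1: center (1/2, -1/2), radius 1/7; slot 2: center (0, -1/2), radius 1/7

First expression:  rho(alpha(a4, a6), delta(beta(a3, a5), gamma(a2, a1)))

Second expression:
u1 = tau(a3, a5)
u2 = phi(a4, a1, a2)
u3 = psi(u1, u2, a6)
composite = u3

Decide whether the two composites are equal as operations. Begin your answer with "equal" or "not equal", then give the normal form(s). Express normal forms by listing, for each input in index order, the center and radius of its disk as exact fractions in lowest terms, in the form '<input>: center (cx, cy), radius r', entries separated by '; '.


not equal — first a1: center (-41/90, -23/90), radius 1/900; a2: center (-163/360, -1/4), radius 1/1080; a3: center (-217/480, -133/480), radius 1/1440; a4: center (1/4, 7/24), radius 1/108; a5: center (-43/96, -13/48), radius 1/1440; a6: center (5/24, 7/24), radius 1/108, second a1: center (4/7, 4/7), radius 1/56; a2: center (4/7, 1/2), radius 1/35; a3: center (3/5, -1/10), radius 1/35; a4: center (3/7, 3/7), radius 1/49; a5: center (1/2, -1/10), radius 1/35; a6: center (-1/2, -1/2), radius 1/8

The first expression reduces to a1: center (-41/90, -23/90), radius 1/900; a2: center (-163/360, -1/4), radius 1/1080; a3: center (-217/480, -133/480), radius 1/1440; a4: center (1/4, 7/24), radius 1/108; a5: center (-43/96, -13/48), radius 1/1440; a6: center (5/24, 7/24), radius 1/108
The second expression reduces to a1: center (4/7, 4/7), radius 1/56; a2: center (4/7, 1/2), radius 1/35; a3: center (3/5, -1/10), radius 1/35; a4: center (3/7, 3/7), radius 1/49; a5: center (1/2, -1/10), radius 1/35; a6: center (-1/2, -1/2), radius 1/8
Distinct normal forms: not equal.


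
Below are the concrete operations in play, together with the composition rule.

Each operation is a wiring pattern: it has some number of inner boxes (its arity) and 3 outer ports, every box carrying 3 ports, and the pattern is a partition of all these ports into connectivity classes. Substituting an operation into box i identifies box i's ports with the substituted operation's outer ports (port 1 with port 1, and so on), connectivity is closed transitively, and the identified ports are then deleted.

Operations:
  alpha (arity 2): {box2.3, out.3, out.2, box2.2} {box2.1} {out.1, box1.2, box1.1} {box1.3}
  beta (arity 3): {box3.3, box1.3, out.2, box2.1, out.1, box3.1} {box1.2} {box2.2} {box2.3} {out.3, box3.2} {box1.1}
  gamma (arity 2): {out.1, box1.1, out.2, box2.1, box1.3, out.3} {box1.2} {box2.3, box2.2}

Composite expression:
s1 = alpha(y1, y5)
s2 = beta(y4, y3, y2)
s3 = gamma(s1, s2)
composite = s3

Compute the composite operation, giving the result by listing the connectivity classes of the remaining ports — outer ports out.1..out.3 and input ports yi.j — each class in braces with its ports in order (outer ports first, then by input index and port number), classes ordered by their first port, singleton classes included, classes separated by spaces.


Treat the ports identified at gamma as solder joints: merge, then drop.
stage alpha: inputs (y1, y5), connectivity {out.1, y1.1, y1.2} {out.2, out.3, y5.2, y5.3} {y1.3} {y5.1}, out.j its boundary
stage beta: inputs (y4, y3, y2), connectivity {out.1, out.2, y2.1, y2.3, y3.1, y4.3} {out.3, y2.2} {y3.2} {y3.3} {y4.1} {y4.2}, out.j its boundary
stage gamma: inputs (y1, y5, y4, y3, y2), connectivity {out.1, out.2, out.3, y1.1, y1.2, y2.1, y2.2, y2.3, y3.1, y4.3, y5.2, y5.3} {y1.3} {y3.2} {y3.3} {y4.1} {y4.2} {y5.1}, out.j its boundary

{out.1, out.2, out.3, y1.1, y1.2, y2.1, y2.2, y2.3, y3.1, y4.3, y5.2, y5.3} {y1.3} {y3.2} {y3.3} {y4.1} {y4.2} {y5.1}


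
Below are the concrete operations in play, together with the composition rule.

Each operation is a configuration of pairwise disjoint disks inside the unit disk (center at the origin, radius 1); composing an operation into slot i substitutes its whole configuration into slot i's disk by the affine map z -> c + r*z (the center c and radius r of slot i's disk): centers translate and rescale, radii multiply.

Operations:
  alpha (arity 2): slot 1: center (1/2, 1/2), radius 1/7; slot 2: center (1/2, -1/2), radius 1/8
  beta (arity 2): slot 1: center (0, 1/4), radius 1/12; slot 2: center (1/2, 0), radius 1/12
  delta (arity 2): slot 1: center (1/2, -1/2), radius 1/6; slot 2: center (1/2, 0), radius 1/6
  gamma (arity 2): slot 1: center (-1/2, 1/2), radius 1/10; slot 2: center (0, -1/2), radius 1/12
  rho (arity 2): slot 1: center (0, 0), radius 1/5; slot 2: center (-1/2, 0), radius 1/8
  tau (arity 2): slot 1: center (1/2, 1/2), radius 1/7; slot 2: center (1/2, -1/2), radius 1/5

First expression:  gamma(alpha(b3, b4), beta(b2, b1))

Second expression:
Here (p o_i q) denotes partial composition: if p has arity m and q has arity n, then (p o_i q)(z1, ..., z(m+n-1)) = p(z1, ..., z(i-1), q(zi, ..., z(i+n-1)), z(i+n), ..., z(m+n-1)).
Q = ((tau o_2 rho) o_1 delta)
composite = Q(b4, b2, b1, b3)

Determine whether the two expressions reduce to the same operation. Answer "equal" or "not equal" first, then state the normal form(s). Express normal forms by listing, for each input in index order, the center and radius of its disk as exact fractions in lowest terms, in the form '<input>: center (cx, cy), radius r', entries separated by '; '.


not equal; first: b1: center (1/24, -1/2), radius 1/144; b2: center (0, -23/48), radius 1/144; b3: center (-9/20, 11/20), radius 1/70; b4: center (-9/20, 9/20), radius 1/80; second: b1: center (1/2, -1/2), radius 1/25; b2: center (4/7, 1/2), radius 1/42; b3: center (2/5, -1/2), radius 1/40; b4: center (4/7, 3/7), radius 1/42

In normal form, the first expression is b1: center (1/24, -1/2), radius 1/144; b2: center (0, -23/48), radius 1/144; b3: center (-9/20, 11/20), radius 1/70; b4: center (-9/20, 9/20), radius 1/80
In normal form, the second expression is b1: center (1/2, -1/2), radius 1/25; b2: center (4/7, 1/2), radius 1/42; b3: center (2/5, -1/2), radius 1/40; b4: center (4/7, 3/7), radius 1/42
They disagree, so not equal.


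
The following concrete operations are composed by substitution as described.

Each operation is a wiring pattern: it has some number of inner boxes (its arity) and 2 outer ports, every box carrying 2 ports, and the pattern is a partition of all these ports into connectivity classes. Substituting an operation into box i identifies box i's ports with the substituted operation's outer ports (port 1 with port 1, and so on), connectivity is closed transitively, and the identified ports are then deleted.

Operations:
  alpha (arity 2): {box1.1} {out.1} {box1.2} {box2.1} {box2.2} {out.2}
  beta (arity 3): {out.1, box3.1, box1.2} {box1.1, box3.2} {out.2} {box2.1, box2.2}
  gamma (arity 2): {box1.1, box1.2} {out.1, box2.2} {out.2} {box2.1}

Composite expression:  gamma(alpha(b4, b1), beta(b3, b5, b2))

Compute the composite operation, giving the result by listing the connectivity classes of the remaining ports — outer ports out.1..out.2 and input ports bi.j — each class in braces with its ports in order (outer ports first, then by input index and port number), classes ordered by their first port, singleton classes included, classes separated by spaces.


{out.1} {out.2} {b1.1} {b1.2} {b2.1, b3.2} {b2.2, b3.1} {b4.1} {b4.2} {b5.1, b5.2}

Treat the ports identified at gamma as solder joints: merge, then drop.
alpha over (b4, b1) gives {out.1} {out.2} {b1.1} {b1.2} {b4.1} {b4.2}, out.j being that stage's outer ports
beta over (b3, b5, b2) gives {out.1, b2.1, b3.2} {out.2} {b2.2, b3.1} {b5.1, b5.2}, out.j being that stage's outer ports
gamma over (b4, b1, b3, b5, b2) gives {out.1} {out.2} {b1.1} {b1.2} {b2.1, b3.2} {b2.2, b3.1} {b4.1} {b4.2} {b5.1, b5.2}, out.j being that stage's outer ports


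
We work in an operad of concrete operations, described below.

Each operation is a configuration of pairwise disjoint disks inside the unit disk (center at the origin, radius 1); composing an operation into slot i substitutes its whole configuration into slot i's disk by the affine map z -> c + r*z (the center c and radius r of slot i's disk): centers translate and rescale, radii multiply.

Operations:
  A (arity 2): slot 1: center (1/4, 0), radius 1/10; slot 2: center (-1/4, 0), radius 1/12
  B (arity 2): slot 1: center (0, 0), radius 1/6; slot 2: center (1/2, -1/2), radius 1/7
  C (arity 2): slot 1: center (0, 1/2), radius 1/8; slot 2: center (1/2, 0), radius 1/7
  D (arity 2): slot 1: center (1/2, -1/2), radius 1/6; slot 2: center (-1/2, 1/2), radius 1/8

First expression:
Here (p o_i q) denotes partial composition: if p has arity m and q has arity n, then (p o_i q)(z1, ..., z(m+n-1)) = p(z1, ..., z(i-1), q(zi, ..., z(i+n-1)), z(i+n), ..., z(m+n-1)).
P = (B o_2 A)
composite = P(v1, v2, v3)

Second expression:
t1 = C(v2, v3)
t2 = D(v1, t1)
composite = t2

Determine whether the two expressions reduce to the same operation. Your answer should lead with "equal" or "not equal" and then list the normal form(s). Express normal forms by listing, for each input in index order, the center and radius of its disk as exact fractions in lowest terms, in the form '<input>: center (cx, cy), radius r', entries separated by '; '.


In normal form, the first expression is v1: center (0, 0), radius 1/6; v2: center (15/28, -1/2), radius 1/70; v3: center (13/28, -1/2), radius 1/84
In normal form, the second expression is v1: center (1/2, -1/2), radius 1/6; v2: center (-1/2, 9/16), radius 1/64; v3: center (-7/16, 1/2), radius 1/56
The normal forms differ: not equal.

not equal — first v1: center (0, 0), radius 1/6; v2: center (15/28, -1/2), radius 1/70; v3: center (13/28, -1/2), radius 1/84, second v1: center (1/2, -1/2), radius 1/6; v2: center (-1/2, 9/16), radius 1/64; v3: center (-7/16, 1/2), radius 1/56


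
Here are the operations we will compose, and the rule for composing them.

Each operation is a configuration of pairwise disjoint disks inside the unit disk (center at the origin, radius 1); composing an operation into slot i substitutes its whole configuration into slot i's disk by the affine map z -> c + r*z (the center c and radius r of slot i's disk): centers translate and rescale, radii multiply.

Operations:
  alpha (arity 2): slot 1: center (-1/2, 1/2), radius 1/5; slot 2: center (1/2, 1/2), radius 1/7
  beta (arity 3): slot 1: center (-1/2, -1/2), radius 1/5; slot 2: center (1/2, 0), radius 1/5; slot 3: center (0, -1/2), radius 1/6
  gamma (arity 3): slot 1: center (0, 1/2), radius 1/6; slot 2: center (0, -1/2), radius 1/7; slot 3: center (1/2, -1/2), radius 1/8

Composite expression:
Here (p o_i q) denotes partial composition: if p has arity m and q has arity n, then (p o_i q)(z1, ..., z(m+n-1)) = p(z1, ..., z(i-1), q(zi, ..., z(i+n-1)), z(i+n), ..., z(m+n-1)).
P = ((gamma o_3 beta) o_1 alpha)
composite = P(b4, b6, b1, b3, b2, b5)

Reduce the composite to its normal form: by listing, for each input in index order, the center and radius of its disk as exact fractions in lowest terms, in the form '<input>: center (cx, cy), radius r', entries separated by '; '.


b1: center (0, -1/2), radius 1/7; b2: center (9/16, -1/2), radius 1/40; b3: center (7/16, -9/16), radius 1/40; b4: center (-1/12, 7/12), radius 1/30; b5: center (1/2, -9/16), radius 1/48; b6: center (1/12, 7/12), radius 1/42

Affine substitution under gamma: radii multiply and b-centers shift.
b4: after 2 affine steps, its disk has center (-1/12, 7/12), radius 1/30
b6: after 2 affine steps, its disk has center (1/12, 7/12), radius 1/42
b1: after 1 affine step, its disk has center (0, -1/2), radius 1/7
b3: after 2 affine steps, its disk has center (7/16, -9/16), radius 1/40
b2: after 2 affine steps, its disk has center (9/16, -1/2), radius 1/40
b5: after 2 affine steps, its disk has center (1/2, -9/16), radius 1/48


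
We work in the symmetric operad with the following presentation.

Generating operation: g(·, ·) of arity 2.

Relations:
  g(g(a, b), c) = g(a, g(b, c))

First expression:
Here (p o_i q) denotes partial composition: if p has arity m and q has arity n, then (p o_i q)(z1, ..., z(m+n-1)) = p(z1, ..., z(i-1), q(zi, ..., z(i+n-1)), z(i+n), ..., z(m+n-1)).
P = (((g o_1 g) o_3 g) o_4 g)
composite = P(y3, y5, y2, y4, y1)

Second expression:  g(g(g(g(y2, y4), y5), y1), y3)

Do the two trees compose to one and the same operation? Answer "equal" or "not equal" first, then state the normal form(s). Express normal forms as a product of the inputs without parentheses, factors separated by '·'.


not equal; the first gives y3 · y5 · y2 · y4 · y1 and the second y2 · y4 · y5 · y1 · y3


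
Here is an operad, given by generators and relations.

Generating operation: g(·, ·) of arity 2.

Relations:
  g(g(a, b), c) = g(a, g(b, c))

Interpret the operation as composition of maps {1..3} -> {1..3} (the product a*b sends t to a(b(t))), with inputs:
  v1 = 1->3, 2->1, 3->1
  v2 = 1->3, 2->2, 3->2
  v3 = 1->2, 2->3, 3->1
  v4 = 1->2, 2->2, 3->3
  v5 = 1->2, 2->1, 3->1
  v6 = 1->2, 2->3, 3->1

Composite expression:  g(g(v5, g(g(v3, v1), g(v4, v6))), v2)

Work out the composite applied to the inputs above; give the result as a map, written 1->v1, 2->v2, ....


1->1, 2->1, 3->1

g(v3, v1) = 1->1, 2->2, 3->2
g(v4, v6) = 1->2, 2->3, 3->2
g(g(v3, v1), g(v4, v6)) = 1->2, 2->2, 3->2
g(v5, g(g(v3, v1), g(v4, v6))) = 1->1, 2->1, 3->1
g(g(v5, g(g(v3, v1), g(v4, v6))), v2) = 1->1, 2->1, 3->1


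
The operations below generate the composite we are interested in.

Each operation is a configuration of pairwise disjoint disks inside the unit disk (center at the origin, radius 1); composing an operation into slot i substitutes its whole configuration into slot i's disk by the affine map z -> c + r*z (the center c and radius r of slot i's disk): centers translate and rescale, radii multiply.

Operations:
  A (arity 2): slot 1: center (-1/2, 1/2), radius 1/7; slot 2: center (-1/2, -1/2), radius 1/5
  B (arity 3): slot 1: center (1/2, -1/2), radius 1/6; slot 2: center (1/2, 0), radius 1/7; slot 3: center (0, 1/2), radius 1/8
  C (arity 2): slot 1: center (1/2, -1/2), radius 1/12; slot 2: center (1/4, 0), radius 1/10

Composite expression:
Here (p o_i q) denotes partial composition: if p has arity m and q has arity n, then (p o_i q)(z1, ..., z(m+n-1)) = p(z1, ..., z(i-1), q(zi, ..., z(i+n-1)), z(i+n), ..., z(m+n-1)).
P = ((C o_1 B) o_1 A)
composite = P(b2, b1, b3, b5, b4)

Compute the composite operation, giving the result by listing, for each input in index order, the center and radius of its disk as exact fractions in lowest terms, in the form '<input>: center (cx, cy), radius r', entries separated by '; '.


b1: center (77/144, -79/144), radius 1/360; b2: center (77/144, -77/144), radius 1/504; b3: center (13/24, -1/2), radius 1/84; b4: center (1/4, 0), radius 1/10; b5: center (1/2, -11/24), radius 1/96

Follow each b-input down from C: c' goes to c + r*c', radius to r*r'.
input b2: applying the 3 nested substitutions gives center (77/144, -77/144), radius 1/504
input b1: applying the 3 nested substitutions gives center (77/144, -79/144), radius 1/360
input b3: applying the 2 nested substitutions gives center (13/24, -1/2), radius 1/84
input b5: applying the 2 nested substitutions gives center (1/2, -11/24), radius 1/96
input b4: applying the 1 nested substitution gives center (1/4, 0), radius 1/10


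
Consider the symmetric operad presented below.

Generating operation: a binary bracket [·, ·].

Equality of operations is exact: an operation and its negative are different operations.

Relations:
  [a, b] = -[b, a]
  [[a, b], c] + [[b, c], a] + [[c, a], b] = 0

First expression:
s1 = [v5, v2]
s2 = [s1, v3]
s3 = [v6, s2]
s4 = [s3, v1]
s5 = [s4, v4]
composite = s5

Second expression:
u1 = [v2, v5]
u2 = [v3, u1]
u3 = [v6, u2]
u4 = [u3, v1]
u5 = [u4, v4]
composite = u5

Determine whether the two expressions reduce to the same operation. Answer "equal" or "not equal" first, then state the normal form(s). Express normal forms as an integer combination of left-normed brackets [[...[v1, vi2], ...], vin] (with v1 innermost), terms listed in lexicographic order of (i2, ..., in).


equal; both compose to -[[[[[v1, v2], v5], v3], v6], v4] + [[[[[v1, v3], v2], v5], v6], v4] - [[[[[v1, v3], v5], v2], v6], v4] + [[[[[v1, v5], v2], v3], v6], v4] + [[[[[v1, v6], v2], v5], v3], v4] - [[[[[v1, v6], v3], v2], v5], v4] + [[[[[v1, v6], v3], v5], v2], v4] - [[[[[v1, v6], v5], v2], v3], v4]

Reducing the first expression gives -[[[[[v1, v2], v5], v3], v6], v4] + [[[[[v1, v3], v2], v5], v6], v4] - [[[[[v1, v3], v5], v2], v6], v4] + [[[[[v1, v5], v2], v3], v6], v4] + [[[[[v1, v6], v2], v5], v3], v4] - [[[[[v1, v6], v3], v2], v5], v4] + [[[[[v1, v6], v3], v5], v2], v4] - [[[[[v1, v6], v5], v2], v3], v4]
Reducing the second expression gives -[[[[[v1, v2], v5], v3], v6], v4] + [[[[[v1, v3], v2], v5], v6], v4] - [[[[[v1, v3], v5], v2], v6], v4] + [[[[[v1, v5], v2], v3], v6], v4] + [[[[[v1, v6], v2], v5], v3], v4] - [[[[[v1, v6], v3], v2], v5], v4] + [[[[[v1, v6], v3], v5], v2], v4] - [[[[[v1, v6], v5], v2], v3], v4]
Identical normal forms: equal.


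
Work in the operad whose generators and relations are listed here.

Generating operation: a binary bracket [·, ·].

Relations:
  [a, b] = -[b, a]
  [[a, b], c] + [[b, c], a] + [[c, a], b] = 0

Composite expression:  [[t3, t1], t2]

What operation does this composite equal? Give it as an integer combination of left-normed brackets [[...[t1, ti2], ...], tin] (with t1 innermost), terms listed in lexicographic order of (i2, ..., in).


-[[t1, t3], t2]

Antisymmetry and Jacobi reduce to t1-anchored left-normed brackets.
Composite bracket: [[t3, t1], t2]
Expanding via [a, b] = ab - ba: 4 signed words (2^2 = 4).
The t1-initial words carry the normal form:
  t1t3t2 appears with sign -1, giving the term -[[t1, t3], t2]


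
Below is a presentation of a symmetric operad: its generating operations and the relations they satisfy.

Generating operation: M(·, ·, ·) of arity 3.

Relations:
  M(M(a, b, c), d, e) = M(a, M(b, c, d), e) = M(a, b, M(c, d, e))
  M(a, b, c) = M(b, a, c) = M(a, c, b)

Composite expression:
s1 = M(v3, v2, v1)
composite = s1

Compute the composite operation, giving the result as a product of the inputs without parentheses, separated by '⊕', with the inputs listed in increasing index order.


v1 ⊕ v2 ⊕ v3

Key point: M commutes, so take the v-inputs in any fixed order.
M(v3, v2, v1) spells out as v3 ⊕ v2 ⊕ v1
sorting the factors by input index: v1 ⊕ v2 ⊕ v3


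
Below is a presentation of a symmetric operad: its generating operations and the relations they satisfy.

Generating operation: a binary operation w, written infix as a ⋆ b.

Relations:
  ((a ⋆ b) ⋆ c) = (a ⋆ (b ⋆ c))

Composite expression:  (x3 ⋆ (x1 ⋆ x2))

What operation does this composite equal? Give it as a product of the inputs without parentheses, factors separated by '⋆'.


x3 ⋆ x1 ⋆ x2


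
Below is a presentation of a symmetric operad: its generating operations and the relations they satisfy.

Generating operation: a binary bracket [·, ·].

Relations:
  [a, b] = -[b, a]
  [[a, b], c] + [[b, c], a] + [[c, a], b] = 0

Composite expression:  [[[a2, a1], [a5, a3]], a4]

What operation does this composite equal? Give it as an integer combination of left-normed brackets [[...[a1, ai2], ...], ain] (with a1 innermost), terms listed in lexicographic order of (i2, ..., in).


[[[[a1, a2], a3], a5], a4] - [[[[a1, a2], a5], a3], a4]

Skip Jacobi rewriting: expand, keep a1-initial words, read off terms.
Composite bracket: [[[a2, a1], [a5, a3]], a4]
The bracket unfolds into 16 signed words via [a, b] = ab - ba (2^4 = 16).
Coefficients come from the a1-initial words:
  word a1a2a3a5a4 has sign +1, contributing +[[[[a1, a2], a3], a5], a4]
  word a1a2a5a3a4 has sign -1, contributing -[[[[a1, a2], a5], a3], a4]


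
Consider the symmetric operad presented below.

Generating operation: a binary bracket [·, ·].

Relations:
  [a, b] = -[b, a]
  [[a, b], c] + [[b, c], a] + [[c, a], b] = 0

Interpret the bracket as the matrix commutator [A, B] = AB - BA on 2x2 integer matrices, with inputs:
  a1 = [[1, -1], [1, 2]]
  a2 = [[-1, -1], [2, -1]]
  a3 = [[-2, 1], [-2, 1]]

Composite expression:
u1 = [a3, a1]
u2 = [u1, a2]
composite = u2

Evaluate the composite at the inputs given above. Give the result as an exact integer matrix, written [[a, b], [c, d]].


[a3, a1] = [[-1, 4], [5, 1]]
[[a3, a1], a2] = [[13, 2], [4, -13]]

[[13, 2], [4, -13]]


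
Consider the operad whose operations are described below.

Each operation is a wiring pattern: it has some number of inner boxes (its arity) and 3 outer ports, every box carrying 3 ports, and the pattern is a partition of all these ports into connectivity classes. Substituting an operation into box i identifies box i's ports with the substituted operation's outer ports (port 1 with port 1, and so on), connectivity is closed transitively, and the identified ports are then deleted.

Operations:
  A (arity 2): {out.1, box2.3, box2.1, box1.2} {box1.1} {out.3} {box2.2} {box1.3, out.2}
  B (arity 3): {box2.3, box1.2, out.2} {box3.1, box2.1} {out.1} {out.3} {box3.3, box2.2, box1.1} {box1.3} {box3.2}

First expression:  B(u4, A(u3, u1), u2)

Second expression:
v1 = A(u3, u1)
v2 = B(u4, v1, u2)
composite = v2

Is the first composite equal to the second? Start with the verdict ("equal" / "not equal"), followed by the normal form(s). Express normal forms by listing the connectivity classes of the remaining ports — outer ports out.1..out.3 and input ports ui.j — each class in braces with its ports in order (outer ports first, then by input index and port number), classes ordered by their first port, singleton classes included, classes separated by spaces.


equal; the common form is {out.1} {out.2, u4.2} {out.3} {u1.1, u1.3, u2.1, u3.2} {u1.2} {u2.2} {u2.3, u3.3, u4.1} {u3.1} {u4.3}

The first expression, normalized: {out.1} {out.2, u4.2} {out.3} {u1.1, u1.3, u2.1, u3.2} {u1.2} {u2.2} {u2.3, u3.3, u4.1} {u3.1} {u4.3}
The second expression, normalized: {out.1} {out.2, u4.2} {out.3} {u1.1, u1.3, u2.1, u3.2} {u1.2} {u2.2} {u2.3, u3.3, u4.1} {u3.1} {u4.3}
One common form — equal.
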